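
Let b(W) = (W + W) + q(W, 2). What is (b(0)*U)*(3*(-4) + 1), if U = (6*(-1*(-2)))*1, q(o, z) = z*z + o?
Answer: -528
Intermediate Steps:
q(o, z) = o + z**2 (q(o, z) = z**2 + o = o + z**2)
U = 12 (U = (6*2)*1 = 12*1 = 12)
b(W) = 4 + 3*W (b(W) = (W + W) + (W + 2**2) = 2*W + (W + 4) = 2*W + (4 + W) = 4 + 3*W)
(b(0)*U)*(3*(-4) + 1) = ((4 + 3*0)*12)*(3*(-4) + 1) = ((4 + 0)*12)*(-12 + 1) = (4*12)*(-11) = 48*(-11) = -528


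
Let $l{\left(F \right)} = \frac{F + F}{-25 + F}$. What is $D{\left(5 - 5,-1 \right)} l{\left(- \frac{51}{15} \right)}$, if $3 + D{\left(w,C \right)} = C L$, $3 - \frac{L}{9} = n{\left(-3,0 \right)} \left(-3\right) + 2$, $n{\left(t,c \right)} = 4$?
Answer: $- \frac{2040}{71} \approx -28.732$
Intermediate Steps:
$l{\left(F \right)} = \frac{2 F}{-25 + F}$
$L = 117$ ($L = 27 - 9 \left(4 \left(-3\right) + 2\right) = 27 - 9 \left(-12 + 2\right) = 27 - -90 = 27 + 90 = 117$)
$D{\left(w,C \right)} = -3 + 117 C$ ($D{\left(w,C \right)} = -3 + C 117 = -3 + 117 C$)
$D{\left(5 - 5,-1 \right)} l{\left(- \frac{51}{15} \right)} = \left(-3 + 117 \left(-1\right)\right) \frac{2 \left(- \frac{51}{15}\right)}{-25 - \frac{51}{15}} = \left(-3 - 117\right) \frac{2 \left(\left(-51\right) \frac{1}{15}\right)}{-25 - \frac{17}{5}} = - 120 \cdot 2 \left(- \frac{17}{5}\right) \frac{1}{-25 - \frac{17}{5}} = - 120 \cdot 2 \left(- \frac{17}{5}\right) \frac{1}{- \frac{142}{5}} = - 120 \cdot 2 \left(- \frac{17}{5}\right) \left(- \frac{5}{142}\right) = \left(-120\right) \frac{17}{71} = - \frac{2040}{71}$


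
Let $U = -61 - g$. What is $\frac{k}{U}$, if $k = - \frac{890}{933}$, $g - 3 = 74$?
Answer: $\frac{445}{64377} \approx 0.0069124$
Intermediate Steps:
$g = 77$ ($g = 3 + 74 = 77$)
$k = - \frac{890}{933}$ ($k = \left(-890\right) \frac{1}{933} = - \frac{890}{933} \approx -0.95391$)
$U = -138$ ($U = -61 - 77 = -138$)
$\frac{k}{U} = - \frac{890}{933 \left(-138\right)} = \left(- \frac{890}{933}\right) \left(- \frac{1}{138}\right) = \frac{445}{64377}$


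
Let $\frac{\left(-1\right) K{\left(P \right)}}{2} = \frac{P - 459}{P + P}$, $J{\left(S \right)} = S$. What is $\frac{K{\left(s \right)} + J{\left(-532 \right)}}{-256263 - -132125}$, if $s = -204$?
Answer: $\frac{2141}{496552} \approx 0.0043117$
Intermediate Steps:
$K{\left(P \right)} = - \frac{-459 + P}{P}$ ($K{\left(P \right)} = - 2 \frac{P - 459}{P + P} = - 2 \frac{-459 + P}{2 P} = - \frac{-459 + P}{P}$)
$\frac{K{\left(s \right)} + J{\left(-532 \right)}}{-256263 - -132125} = \frac{\frac{459 - -204}{-204} - 532}{-256263 - -132125} = \frac{- \frac{459 + 204}{204} - 532}{-256263 + \left(-31763 + 163888\right)} = \frac{\left(- \frac{1}{204}\right) 663 - 532}{-256263 + 132125} = \frac{- \frac{13}{4} - 532}{-124138} = \left(- \frac{2141}{4}\right) \left(- \frac{1}{124138}\right) = \frac{2141}{496552}$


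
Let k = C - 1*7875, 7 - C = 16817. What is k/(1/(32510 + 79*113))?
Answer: -1022872345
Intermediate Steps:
C = -16810 (C = 7 - 1*16817 = 7 - 16817 = -16810)
k = -24685 (k = -16810 - 1*7875 = -16810 - 7875 = -24685)
k/(1/(32510 + 79*113)) = -24685/(1/(32510 + 79*113)) = -24685/(1/(32510 + 8927)) = -24685/(1/41437) = -24685/1/41437 = -24685*41437 = -1022872345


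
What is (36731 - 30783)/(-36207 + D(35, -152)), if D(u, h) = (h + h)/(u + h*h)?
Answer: -137630772/837794077 ≈ -0.16428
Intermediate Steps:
D(u, h) = 2*h/(u + h²) (D(u, h) = (2*h)/(u + h²) = 2*h/(u + h²))
(36731 - 30783)/(-36207 + D(35, -152)) = (36731 - 30783)/(-36207 + 2*(-152)/(35 + (-152)²)) = 5948/(-36207 + 2*(-152)/(35 + 23104)) = 5948/(-36207 + 2*(-152)/23139) = 5948/(-36207 + 2*(-152)*(1/23139)) = 5948/(-36207 - 304/23139) = 5948/(-837794077/23139) = 5948*(-23139/837794077) = -137630772/837794077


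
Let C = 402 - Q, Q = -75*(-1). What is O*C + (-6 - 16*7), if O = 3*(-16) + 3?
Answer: -14833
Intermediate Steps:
Q = 75
O = -45 (O = -48 + 3 = -45)
C = 327 (C = 402 - 1*75 = 402 - 75 = 327)
O*C + (-6 - 16*7) = -45*327 + (-6 - 16*7) = -14715 + (-6 - 112) = -14715 - 118 = -14833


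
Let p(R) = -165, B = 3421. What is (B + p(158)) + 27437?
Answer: 30693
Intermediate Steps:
(B + p(158)) + 27437 = (3421 - 165) + 27437 = 3256 + 27437 = 30693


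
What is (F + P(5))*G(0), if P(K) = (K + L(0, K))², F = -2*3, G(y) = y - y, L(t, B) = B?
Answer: 0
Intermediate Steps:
G(y) = 0
F = -6
P(K) = 4*K² (P(K) = (K + K)² = (2*K)² = 4*K²)
(F + P(5))*G(0) = (-6 + 4*5²)*0 = (-6 + 4*25)*0 = (-6 + 100)*0 = 94*0 = 0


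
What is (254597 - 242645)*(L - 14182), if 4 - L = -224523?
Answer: 2514043440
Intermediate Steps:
L = 224527 (L = 4 - 1*(-224523) = 4 + 224523 = 224527)
(254597 - 242645)*(L - 14182) = (254597 - 242645)*(224527 - 14182) = 11952*210345 = 2514043440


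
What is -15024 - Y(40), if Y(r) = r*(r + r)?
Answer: -18224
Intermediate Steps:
Y(r) = 2*r² (Y(r) = r*(2*r) = 2*r²)
-15024 - Y(40) = -15024 - 2*40² = -15024 - 2*1600 = -15024 - 1*3200 = -15024 - 3200 = -18224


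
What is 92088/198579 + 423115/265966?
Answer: 36171343531/17605087438 ≈ 2.0546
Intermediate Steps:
92088/198579 + 423115/265966 = 92088*(1/198579) + 423115*(1/265966) = 30696/66193 + 423115/265966 = 36171343531/17605087438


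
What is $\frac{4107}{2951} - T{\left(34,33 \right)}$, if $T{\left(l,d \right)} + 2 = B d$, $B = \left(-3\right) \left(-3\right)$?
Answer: $- \frac{866438}{2951} \approx -293.61$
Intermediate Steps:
$B = 9$
$T{\left(l,d \right)} = -2 + 9 d$
$\frac{4107}{2951} - T{\left(34,33 \right)} = \frac{4107}{2951} - \left(-2 + 9 \cdot 33\right) = 4107 \cdot \frac{1}{2951} - \left(-2 + 297\right) = \frac{4107}{2951} - 295 = - \frac{866438}{2951}$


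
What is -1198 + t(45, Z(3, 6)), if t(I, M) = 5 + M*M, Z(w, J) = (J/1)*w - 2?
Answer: -937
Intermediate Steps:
Z(w, J) = -2 + J*w (Z(w, J) = (J*1)*w - 2 = J*w - 2 = -2 + J*w)
t(I, M) = 5 + M**2
-1198 + t(45, Z(3, 6)) = -1198 + (5 + (-2 + 6*3)**2) = -1198 + (5 + (-2 + 18)**2) = -1198 + (5 + 16**2) = -1198 + (5 + 256) = -1198 + 261 = -937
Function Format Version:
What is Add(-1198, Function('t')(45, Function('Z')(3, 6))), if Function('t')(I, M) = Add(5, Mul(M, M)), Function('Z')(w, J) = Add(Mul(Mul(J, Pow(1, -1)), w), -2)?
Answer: -937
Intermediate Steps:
Function('Z')(w, J) = Add(-2, Mul(J, w)) (Function('Z')(w, J) = Add(Mul(Mul(J, 1), w), -2) = Add(Mul(J, w), -2) = Add(-2, Mul(J, w)))
Function('t')(I, M) = Add(5, Pow(M, 2))
Add(-1198, Function('t')(45, Function('Z')(3, 6))) = Add(-1198, Add(5, Pow(Add(-2, Mul(6, 3)), 2))) = Add(-1198, Add(5, Pow(Add(-2, 18), 2))) = Add(-1198, Add(5, Pow(16, 2))) = Add(-1198, Add(5, 256)) = Add(-1198, 261) = -937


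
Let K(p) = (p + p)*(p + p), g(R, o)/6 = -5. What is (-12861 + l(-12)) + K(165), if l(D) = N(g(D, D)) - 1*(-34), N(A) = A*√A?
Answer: 96073 - 30*I*√30 ≈ 96073.0 - 164.32*I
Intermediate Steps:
g(R, o) = -30 (g(R, o) = 6*(-5) = -30)
N(A) = A^(3/2)
K(p) = 4*p² (K(p) = (2*p)*(2*p) = 4*p²)
l(D) = 34 - 30*I*√30 (l(D) = (-30)^(3/2) - 1*(-34) = -30*I*√30 + 34 = 34 - 30*I*√30)
(-12861 + l(-12)) + K(165) = (-12861 + (34 - 30*I*√30)) + 4*165² = (-12827 - 30*I*√30) + 4*27225 = (-12827 - 30*I*√30) + 108900 = 96073 - 30*I*√30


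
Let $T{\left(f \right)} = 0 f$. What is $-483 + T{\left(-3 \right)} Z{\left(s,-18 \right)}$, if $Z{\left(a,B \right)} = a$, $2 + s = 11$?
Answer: $-483$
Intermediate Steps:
$s = 9$ ($s = -2 + 11 = 9$)
$T{\left(f \right)} = 0$
$-483 + T{\left(-3 \right)} Z{\left(s,-18 \right)} = -483 + 0 \cdot 9 = -483 + 0 = -483$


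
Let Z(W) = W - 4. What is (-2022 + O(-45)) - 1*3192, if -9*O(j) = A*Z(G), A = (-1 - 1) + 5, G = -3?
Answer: -15635/3 ≈ -5211.7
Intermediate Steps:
Z(W) = -4 + W
A = 3 (A = -2 + 5 = 3)
O(j) = 7/3 (O(j) = -(-4 - 3)/3 = -(-7)/3 = -1/9*(-21) = 7/3)
(-2022 + O(-45)) - 1*3192 = (-2022 + 7/3) - 1*3192 = -6059/3 - 3192 = -15635/3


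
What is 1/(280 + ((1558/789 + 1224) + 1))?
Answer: 789/1189003 ≈ 0.00066358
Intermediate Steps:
1/(280 + ((1558/789 + 1224) + 1)) = 1/(280 + (967294/789 + 1)) = 1/(280 + 968083/789) = 1/(1189003/789) = 789/1189003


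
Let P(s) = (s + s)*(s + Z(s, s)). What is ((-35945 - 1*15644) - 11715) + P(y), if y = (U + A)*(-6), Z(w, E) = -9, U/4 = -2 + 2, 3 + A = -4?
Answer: -60532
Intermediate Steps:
A = -7 (A = -3 - 4 = -7)
U = 0 (U = 4*(-2 + 2) = 4*0 = 0)
y = 42 (y = (0 - 7)*(-6) = -7*(-6) = 42)
P(s) = 2*s*(-9 + s) (P(s) = (s + s)*(s - 9) = (2*s)*(-9 + s) = 2*s*(-9 + s))
((-35945 - 1*15644) - 11715) + P(y) = ((-35945 - 1*15644) - 11715) + 2*42*(-9 + 42) = ((-35945 - 15644) - 11715) + 2*42*33 = (-51589 - 11715) + 2772 = -63304 + 2772 = -60532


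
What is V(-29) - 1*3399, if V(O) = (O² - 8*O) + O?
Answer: -2355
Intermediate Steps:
V(O) = O² - 7*O
V(-29) - 1*3399 = -29*(-7 - 29) - 1*3399 = -29*(-36) - 3399 = 1044 - 3399 = -2355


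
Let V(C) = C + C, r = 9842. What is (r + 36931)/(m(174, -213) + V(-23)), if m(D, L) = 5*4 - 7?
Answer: -15591/11 ≈ -1417.4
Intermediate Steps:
V(C) = 2*C
m(D, L) = 13 (m(D, L) = 20 - 7 = 13)
(r + 36931)/(m(174, -213) + V(-23)) = (9842 + 36931)/(13 + 2*(-23)) = 46773/(13 - 46) = 46773/(-33) = 46773*(-1/33) = -15591/11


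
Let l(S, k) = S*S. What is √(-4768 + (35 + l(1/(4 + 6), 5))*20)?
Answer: 43*I*√55/5 ≈ 63.779*I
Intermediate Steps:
l(S, k) = S²
√(-4768 + (35 + l(1/(4 + 6), 5))*20) = √(-4768 + (35 + (1/(4 + 6))²)*20) = √(-4768 + (35 + (1/10)²)*20) = √(-4768 + (35 + (⅒)²)*20) = √(-4768 + (35 + 1/100)*20) = √(-4768 + (3501/100)*20) = √(-4768 + 3501/5) = √(-20339/5) = 43*I*√55/5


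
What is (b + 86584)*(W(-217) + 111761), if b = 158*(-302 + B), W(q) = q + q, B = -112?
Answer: 2357015244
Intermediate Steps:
W(q) = 2*q
b = -65412 (b = 158*(-302 - 112) = 158*(-414) = -65412)
(b + 86584)*(W(-217) + 111761) = (-65412 + 86584)*(2*(-217) + 111761) = 21172*(-434 + 111761) = 21172*111327 = 2357015244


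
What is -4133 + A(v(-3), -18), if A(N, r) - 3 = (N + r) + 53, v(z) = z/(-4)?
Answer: -16377/4 ≈ -4094.3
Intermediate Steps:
v(z) = -z/4 (v(z) = z*(-¼) = -z/4)
A(N, r) = 56 + N + r (A(N, r) = 3 + ((N + r) + 53) = 3 + (53 + N + r) = 56 + N + r)
-4133 + A(v(-3), -18) = -4133 + (56 - ¼*(-3) - 18) = -4133 + (56 + ¾ - 18) = -4133 + 155/4 = -16377/4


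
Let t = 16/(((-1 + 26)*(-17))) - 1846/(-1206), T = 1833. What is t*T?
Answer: 233785097/85425 ≈ 2736.7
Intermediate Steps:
t = 382627/256275 (t = 16/((25*(-17))) - 1846*(-1/1206) = 16/(-425) + 923/603 = 16*(-1/425) + 923/603 = -16/425 + 923/603 = 382627/256275 ≈ 1.4930)
t*T = (382627/256275)*1833 = 233785097/85425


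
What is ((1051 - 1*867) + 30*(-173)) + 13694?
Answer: 8688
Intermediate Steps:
((1051 - 1*867) + 30*(-173)) + 13694 = ((1051 - 867) - 5190) + 13694 = (184 - 5190) + 13694 = -5006 + 13694 = 8688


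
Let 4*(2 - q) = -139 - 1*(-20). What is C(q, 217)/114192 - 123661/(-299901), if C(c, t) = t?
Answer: 4728725143/11415431664 ≈ 0.41424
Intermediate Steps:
q = 127/4 (q = 2 - (-139 - 1*(-20))/4 = 2 - (-139 + 20)/4 = 2 - 1/4*(-119) = 2 + 119/4 = 127/4 ≈ 31.750)
C(q, 217)/114192 - 123661/(-299901) = 217/114192 - 123661/(-299901) = 217*(1/114192) - 123661*(-1/299901) = 217/114192 + 123661/299901 = 4728725143/11415431664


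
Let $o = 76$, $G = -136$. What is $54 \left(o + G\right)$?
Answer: $-3240$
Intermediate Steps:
$54 \left(o + G\right) = 54 \left(76 - 136\right) = 54 \left(-60\right) = -3240$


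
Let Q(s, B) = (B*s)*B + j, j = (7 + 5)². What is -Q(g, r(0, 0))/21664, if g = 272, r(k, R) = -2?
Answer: -77/1354 ≈ -0.056869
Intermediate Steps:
j = 144 (j = 12² = 144)
Q(s, B) = 144 + s*B² (Q(s, B) = (B*s)*B + 144 = s*B² + 144 = 144 + s*B²)
-Q(g, r(0, 0))/21664 = -(144 + 272*(-2)²)/21664 = -(144 + 272*4)/21664 = -(144 + 1088)/21664 = -1232/21664 = -1*77/1354 = -77/1354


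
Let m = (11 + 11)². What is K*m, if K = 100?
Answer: 48400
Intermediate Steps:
m = 484 (m = 22² = 484)
K*m = 100*484 = 48400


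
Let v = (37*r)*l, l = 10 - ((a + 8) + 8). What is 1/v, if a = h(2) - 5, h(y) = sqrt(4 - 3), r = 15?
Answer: -1/1110 ≈ -0.00090090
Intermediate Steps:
h(y) = 1 (h(y) = sqrt(1) = 1)
a = -4 (a = 1 - 5 = -4)
l = -2 (l = 10 - ((-4 + 8) + 8) = 10 - (4 + 8) = 10 - 1*12 = 10 - 12 = -2)
v = -1110 (v = (37*15)*(-2) = 555*(-2) = -1110)
1/v = 1/(-1110) = -1/1110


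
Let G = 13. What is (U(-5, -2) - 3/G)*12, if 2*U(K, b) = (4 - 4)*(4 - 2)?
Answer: -36/13 ≈ -2.7692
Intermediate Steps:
U(K, b) = 0 (U(K, b) = ((4 - 4)*(4 - 2))/2 = (0*2)/2 = (1/2)*0 = 0)
(U(-5, -2) - 3/G)*12 = (0 - 3/13)*12 = -3/13*12 = -36/13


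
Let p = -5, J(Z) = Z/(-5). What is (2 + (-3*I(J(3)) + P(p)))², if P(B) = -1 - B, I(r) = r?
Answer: 1521/25 ≈ 60.840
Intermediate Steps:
J(Z) = -Z/5 (J(Z) = Z*(-⅕) = -Z/5)
(2 + (-3*I(J(3)) + P(p)))² = (2 + (-(-3)*3/5 + (-1 - 1*(-5))))² = (2 + (-3*(-⅗) + (-1 + 5)))² = (2 + (9/5 + 4))² = (2 + 29/5)² = (39/5)² = 1521/25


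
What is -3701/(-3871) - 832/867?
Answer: -11905/3356157 ≈ -0.0035472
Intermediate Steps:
-3701/(-3871) - 832/867 = -3701*(-1/3871) - 832*1/867 = 3701/3871 - 832/867 = -11905/3356157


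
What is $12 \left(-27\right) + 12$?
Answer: $-312$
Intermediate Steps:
$12 \left(-27\right) + 12 = -324 + 12 = -312$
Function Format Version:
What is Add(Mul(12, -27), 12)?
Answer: -312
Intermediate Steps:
Add(Mul(12, -27), 12) = Add(-324, 12) = -312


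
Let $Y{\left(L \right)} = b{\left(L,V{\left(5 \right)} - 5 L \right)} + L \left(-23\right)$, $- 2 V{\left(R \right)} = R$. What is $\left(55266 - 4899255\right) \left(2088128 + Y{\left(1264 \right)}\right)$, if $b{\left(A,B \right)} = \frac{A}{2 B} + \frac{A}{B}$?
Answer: $- \frac{14013530642275488}{1405} \approx -9.974 \cdot 10^{12}$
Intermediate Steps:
$V{\left(R \right)} = - \frac{R}{2}$
$b{\left(A,B \right)} = \frac{3 A}{2 B}$ ($b{\left(A,B \right)} = A \frac{1}{2 B} + \frac{A}{B} = \frac{A}{2 B} + \frac{A}{B} = \frac{3 A}{2 B}$)
$Y{\left(L \right)} = - 23 L + \frac{3 L}{2 \left(- \frac{5}{2} - 5 L\right)}$ ($Y{\left(L \right)} = \frac{3 L}{2 \left(\left(- \frac{1}{2}\right) 5 - 5 L\right)} + L \left(-23\right) = \frac{3 L}{2 \left(- \frac{5}{2} - 5 L\right)} - 23 L = - 23 L + \frac{3 L}{2 \left(- \frac{5}{2} - 5 L\right)}$)
$\left(55266 - 4899255\right) \left(2088128 + Y{\left(1264 \right)}\right) = \left(55266 - 4899255\right) \left(2088128 + \frac{2}{5} \cdot 1264 \frac{1}{1 + 2 \cdot 1264} \left(-59 - 145360\right)\right) = - 4843989 \left(2088128 + \frac{2}{5} \cdot 1264 \frac{1}{1 + 2528} \left(-59 - 145360\right)\right) = - 4843989 \left(2088128 + \frac{2}{5} \cdot 1264 \cdot \frac{1}{2529} \left(-145419\right)\right) = - 4843989 \left(2088128 - \frac{122539744}{4215}\right) = \left(-4843989\right) \frac{8678919776}{4215} = - \frac{14013530642275488}{1405}$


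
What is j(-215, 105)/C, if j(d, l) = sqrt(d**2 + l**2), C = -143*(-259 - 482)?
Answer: 5*sqrt(2290)/105963 ≈ 0.0022581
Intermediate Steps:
C = 105963 (C = -143*(-741) = 105963)
j(-215, 105)/C = sqrt((-215)**2 + 105**2)/105963 = sqrt(46225 + 11025)*(1/105963) = sqrt(57250)*(1/105963) = (5*sqrt(2290))*(1/105963) = 5*sqrt(2290)/105963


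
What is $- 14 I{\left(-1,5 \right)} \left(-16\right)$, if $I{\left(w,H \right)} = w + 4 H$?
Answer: $4256$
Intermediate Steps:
$- 14 I{\left(-1,5 \right)} \left(-16\right) = - 14 \left(-1 + 4 \cdot 5\right) \left(-16\right) = - 14 \left(-1 + 20\right) \left(-16\right) = \left(-14\right) 19 \left(-16\right) = \left(-266\right) \left(-16\right) = 4256$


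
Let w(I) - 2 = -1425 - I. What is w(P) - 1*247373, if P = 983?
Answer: -249779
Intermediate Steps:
w(I) = -1423 - I (w(I) = 2 + (-1425 - I) = -1423 - I)
w(P) - 1*247373 = (-1423 - 1*983) - 1*247373 = (-1423 - 983) - 247373 = -2406 - 247373 = -249779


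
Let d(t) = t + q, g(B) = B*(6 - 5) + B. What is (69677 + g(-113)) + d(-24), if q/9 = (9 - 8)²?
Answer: 69436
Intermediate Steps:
g(B) = 2*B (g(B) = B*1 + B = B + B = 2*B)
q = 9 (q = 9*(9 - 8)² = 9*1² = 9*1 = 9)
d(t) = 9 + t (d(t) = t + 9 = 9 + t)
(69677 + g(-113)) + d(-24) = (69677 + 2*(-113)) + (9 - 24) = (69677 - 226) - 15 = 69451 - 15 = 69436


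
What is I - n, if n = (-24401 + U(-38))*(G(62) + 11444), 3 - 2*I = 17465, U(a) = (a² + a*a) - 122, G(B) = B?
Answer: 248923579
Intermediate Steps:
U(a) = -122 + 2*a² (U(a) = (a² + a²) - 122 = 2*a² - 122 = -122 + 2*a²)
I = -8731 (I = 3/2 - ½*17465 = 3/2 - 17465/2 = -8731)
n = -248932310 (n = (-24401 + (-122 + 2*(-38)²))*(62 + 11444) = (-24401 + (-122 + 2*1444))*11506 = (-24401 + (-122 + 2888))*11506 = (-24401 + 2766)*11506 = -21635*11506 = -248932310)
I - n = -8731 - 1*(-248932310) = -8731 + 248932310 = 248923579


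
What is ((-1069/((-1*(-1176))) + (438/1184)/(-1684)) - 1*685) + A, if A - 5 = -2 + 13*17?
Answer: -67692066473/146548416 ≈ -461.91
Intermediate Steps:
A = 224 (A = 5 + (-2 + 13*17) = 5 + (-2 + 221) = 5 + 219 = 224)
((-1069/((-1*(-1176))) + (438/1184)/(-1684)) - 1*685) + A = ((-1069/((-1*(-1176))) + (438/1184)/(-1684)) - 1*685) + 224 = ((-1069/1176 + (438*(1/1184))*(-1/1684)) - 685) + 224 = ((-1069*1/1176 + (219/592)*(-1/1684)) - 685) + 224 = ((-1069/1176 - 219/996928) - 685) + 224 = (-133246697/146548416 - 685) + 224 = -100518911657/146548416 + 224 = -67692066473/146548416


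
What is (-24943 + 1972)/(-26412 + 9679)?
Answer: 22971/16733 ≈ 1.3728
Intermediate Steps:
(-24943 + 1972)/(-26412 + 9679) = -22971/(-16733) = -22971*(-1/16733) = 22971/16733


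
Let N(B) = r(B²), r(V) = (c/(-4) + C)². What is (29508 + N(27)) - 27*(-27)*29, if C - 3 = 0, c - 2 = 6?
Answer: 50650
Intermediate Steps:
c = 8 (c = 2 + 6 = 8)
C = 3 (C = 3 + 0 = 3)
r(V) = 1 (r(V) = (8/(-4) + 3)² = (8*(-¼) + 3)² = (-2 + 3)² = 1² = 1)
N(B) = 1
(29508 + N(27)) - 27*(-27)*29 = (29508 + 1) - 27*(-27)*29 = 29509 + 729*29 = 29509 + 21141 = 50650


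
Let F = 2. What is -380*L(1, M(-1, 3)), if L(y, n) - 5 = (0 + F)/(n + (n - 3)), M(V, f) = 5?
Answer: -14060/7 ≈ -2008.6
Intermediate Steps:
L(y, n) = 5 + 2/(-3 + 2*n) (L(y, n) = 5 + (0 + 2)/(n + (n - 3)) = 5 + 2/(n + (-3 + n)) = 5 + 2/(-3 + 2*n))
-380*L(1, M(-1, 3)) = -380*(-13 + 10*5)/(-3 + 2*5) = -380*(-13 + 50)/(-3 + 10) = -380*37/7 = -14060/7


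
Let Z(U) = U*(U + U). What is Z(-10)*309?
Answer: 61800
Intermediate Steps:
Z(U) = 2*U² (Z(U) = U*(2*U) = 2*U²)
Z(-10)*309 = (2*(-10)²)*309 = (2*100)*309 = 200*309 = 61800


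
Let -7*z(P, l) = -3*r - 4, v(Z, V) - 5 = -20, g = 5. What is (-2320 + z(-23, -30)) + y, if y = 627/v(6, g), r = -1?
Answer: -82658/35 ≈ -2361.7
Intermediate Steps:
v(Z, V) = -15 (v(Z, V) = 5 - 20 = -15)
z(P, l) = ⅐ (z(P, l) = -(-3*(-1) - 4)/7 = -(3 - 4)/7 = -⅐*(-1) = ⅐)
y = -209/5 (y = 627/(-15) = 627*(-1/15) = -209/5 ≈ -41.800)
(-2320 + z(-23, -30)) + y = (-2320 + ⅐) - 209/5 = -16239/7 - 209/5 = -82658/35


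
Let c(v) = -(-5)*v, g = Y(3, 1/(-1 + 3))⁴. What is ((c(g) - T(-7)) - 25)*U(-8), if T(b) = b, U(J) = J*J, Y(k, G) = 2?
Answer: 3968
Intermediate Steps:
U(J) = J²
g = 16 (g = 2⁴ = 16)
c(v) = 5*v
((c(g) - T(-7)) - 25)*U(-8) = ((5*16 - 1*(-7)) - 25)*(-8)² = ((80 + 7) - 25)*64 = (87 - 25)*64 = 62*64 = 3968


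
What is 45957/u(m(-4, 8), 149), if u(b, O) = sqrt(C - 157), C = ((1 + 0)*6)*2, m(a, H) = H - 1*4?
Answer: -45957*I*sqrt(145)/145 ≈ -3816.5*I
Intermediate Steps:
m(a, H) = -4 + H (m(a, H) = H - 4 = -4 + H)
C = 12 (C = (1*6)*2 = 6*2 = 12)
u(b, O) = I*sqrt(145) (u(b, O) = sqrt(12 - 157) = sqrt(-145) = I*sqrt(145))
45957/u(m(-4, 8), 149) = 45957/((I*sqrt(145))) = 45957*(-I*sqrt(145)/145) = -45957*I*sqrt(145)/145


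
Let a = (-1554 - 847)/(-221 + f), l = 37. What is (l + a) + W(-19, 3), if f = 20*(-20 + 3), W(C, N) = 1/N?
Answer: 23345/561 ≈ 41.613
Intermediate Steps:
f = -340 (f = 20*(-17) = -340)
a = 2401/561 (a = (-1554 - 847)/(-221 - 340) = -2401/(-561) = -2401*(-1/561) = 2401/561 ≈ 4.2799)
(l + a) + W(-19, 3) = (37 + 2401/561) + 1/3 = 23158/561 + 1/3 = 23345/561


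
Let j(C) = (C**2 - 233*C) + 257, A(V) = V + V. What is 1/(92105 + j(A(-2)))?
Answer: 1/93310 ≈ 1.0717e-5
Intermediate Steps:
A(V) = 2*V
j(C) = 257 + C**2 - 233*C
1/(92105 + j(A(-2))) = 1/(92105 + (257 + (2*(-2))**2 - 466*(-2))) = 1/(92105 + (257 + (-4)**2 - 233*(-4))) = 1/(92105 + (257 + 16 + 932)) = 1/(92105 + 1205) = 1/93310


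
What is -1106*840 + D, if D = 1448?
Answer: -927592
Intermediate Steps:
-1106*840 + D = -1106*840 + 1448 = -929040 + 1448 = -927592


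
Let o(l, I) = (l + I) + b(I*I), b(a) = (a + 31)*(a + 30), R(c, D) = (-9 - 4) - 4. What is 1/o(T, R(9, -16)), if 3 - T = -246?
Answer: 1/102312 ≈ 9.7740e-6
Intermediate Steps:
T = 249 (T = 3 - 1*(-246) = 3 + 246 = 249)
R(c, D) = -17 (R(c, D) = -13 - 4 = -17)
b(a) = (30 + a)*(31 + a) (b(a) = (31 + a)*(30 + a) = (30 + a)*(31 + a))
o(l, I) = 930 + I + l + I⁴ + 61*I² (o(l, I) = (l + I) + (930 + (I*I)² + 61*(I*I)) = (I + l) + (930 + (I²)² + 61*I²) = (I + l) + (930 + I⁴ + 61*I²) = 930 + I + l + I⁴ + 61*I²)
1/o(T, R(9, -16)) = 1/(930 - 17 + 249 + (-17)⁴ + 61*(-17)²) = 1/(930 - 17 + 249 + 83521 + 61*289) = 1/(930 - 17 + 249 + 83521 + 17629) = 1/102312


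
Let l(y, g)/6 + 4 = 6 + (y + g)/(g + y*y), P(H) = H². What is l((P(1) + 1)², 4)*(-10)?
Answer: -144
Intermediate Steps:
l(y, g) = 12 + 6*(g + y)/(g + y²) (l(y, g) = -24 + 6*(6 + (y + g)/(g + y*y)) = -24 + 6*(6 + (g + y)/(g + y²)) = -24 + (36 + 6*(g + y)/(g + y²)) = 12 + 6*(g + y)/(g + y²))
l((P(1) + 1)², 4)*(-10) = (6*((1² + 1)² + 2*((1² + 1)²)² + 3*4)/(4 + ((1² + 1)²)²))*(-10) = (6*((1 + 1)² + 2*((1 + 1)²)² + 12)/(4 + ((1 + 1)²)²))*(-10) = (6*(2² + 2*(2²)² + 12)/(4 + (2²)²))*(-10) = (6*(4 + 2*4² + 12)/(4 + 4²))*(-10) = (6*(4 + 2*16 + 12)/(4 + 16))*(-10) = (6*(4 + 32 + 12)/20)*(-10) = (6*(1/20)*48)*(-10) = (72/5)*(-10) = -144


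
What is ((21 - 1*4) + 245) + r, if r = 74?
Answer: 336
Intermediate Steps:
((21 - 1*4) + 245) + r = ((21 - 1*4) + 245) + 74 = ((21 - 4) + 245) + 74 = (17 + 245) + 74 = 262 + 74 = 336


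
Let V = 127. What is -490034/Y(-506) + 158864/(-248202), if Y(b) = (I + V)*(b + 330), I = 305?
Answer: 3043018645/524202624 ≈ 5.8050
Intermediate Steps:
Y(b) = 142560 + 432*b (Y(b) = (305 + 127)*(b + 330) = 432*(330 + b) = 142560 + 432*b)
-490034/Y(-506) + 158864/(-248202) = -490034/(142560 + 432*(-506)) + 158864/(-248202) = -490034/(142560 - 218592) + 158864*(-1/248202) = -490034/(-76032) - 79432/124101 = -490034*(-1/76032) - 79432/124101 = 245017/38016 - 79432/124101 = 3043018645/524202624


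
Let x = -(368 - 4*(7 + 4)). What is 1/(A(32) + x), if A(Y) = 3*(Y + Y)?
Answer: -1/132 ≈ -0.0075758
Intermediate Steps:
A(Y) = 6*Y (A(Y) = 3*(2*Y) = 6*Y)
x = -324 (x = -(368 - 4*11) = -(368 - 44) = -1*324 = -324)
1/(A(32) + x) = 1/(6*32 - 324) = 1/(192 - 324) = 1/(-132) = -1/132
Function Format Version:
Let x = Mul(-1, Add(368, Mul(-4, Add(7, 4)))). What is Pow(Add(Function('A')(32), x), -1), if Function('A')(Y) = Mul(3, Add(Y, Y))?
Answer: Rational(-1, 132) ≈ -0.0075758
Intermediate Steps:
Function('A')(Y) = Mul(6, Y) (Function('A')(Y) = Mul(3, Mul(2, Y)) = Mul(6, Y))
x = -324 (x = Mul(-1, Add(368, Mul(-4, 11))) = Mul(-1, Add(368, -44)) = Mul(-1, 324) = -324)
Pow(Add(Function('A')(32), x), -1) = Pow(Add(Mul(6, 32), -324), -1) = Pow(Add(192, -324), -1) = Pow(-132, -1) = Rational(-1, 132)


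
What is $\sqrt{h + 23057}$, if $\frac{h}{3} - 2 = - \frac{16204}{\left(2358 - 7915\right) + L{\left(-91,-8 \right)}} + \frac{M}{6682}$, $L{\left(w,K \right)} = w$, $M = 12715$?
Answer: $\frac{\sqrt{128394861174705047}}{2358746} \approx 151.91$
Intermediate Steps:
$h = \frac{95838495}{4717492}$ ($h = 6 + 3 \left(- \frac{16204}{\left(2358 - 7915\right) - 91} + \frac{12715}{6682}\right) = 6 + 3 \left(- \frac{16204}{-5557 - 91} + 12715 \cdot \frac{1}{6682}\right) = 6 + 3 \left(- \frac{16204}{-5648} + \frac{12715}{6682}\right) = 6 + 3 \left(\left(-16204\right) \left(- \frac{1}{5648}\right) + \frac{12715}{6682}\right) = 6 + 3 \left(\frac{4051}{1412} + \frac{12715}{6682}\right) = 6 + 3 \cdot \frac{22511181}{4717492} = 6 + \frac{67533543}{4717492} = \frac{95838495}{4717492} \approx 20.316$)
$\sqrt{h + 23057} = \sqrt{\frac{95838495}{4717492} + 23057} = \sqrt{\frac{108867051539}{4717492}} = \frac{\sqrt{128394861174705047}}{2358746}$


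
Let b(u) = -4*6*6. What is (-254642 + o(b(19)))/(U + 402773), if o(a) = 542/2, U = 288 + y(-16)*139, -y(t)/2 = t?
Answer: -254371/407509 ≈ -0.62421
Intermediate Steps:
y(t) = -2*t
b(u) = -144 (b(u) = -24*6 = -144)
U = 4736 (U = 288 - 2*(-16)*139 = 288 + 32*139 = 288 + 4448 = 4736)
o(a) = 271 (o(a) = 542*(1/2) = 271)
(-254642 + o(b(19)))/(U + 402773) = (-254642 + 271)/(4736 + 402773) = -254371/407509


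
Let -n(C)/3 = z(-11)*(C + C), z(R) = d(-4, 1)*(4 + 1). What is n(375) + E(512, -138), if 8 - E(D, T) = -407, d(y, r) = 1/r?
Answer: -10835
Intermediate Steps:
E(D, T) = 415 (E(D, T) = 8 - 1*(-407) = 8 + 407 = 415)
z(R) = 5 (z(R) = (4 + 1)/1 = 1*5 = 5)
n(C) = -30*C (n(C) = -15*(C + C) = -15*2*C = -30*C)
n(375) + E(512, -138) = -30*375 + 415 = -11250 + 415 = -10835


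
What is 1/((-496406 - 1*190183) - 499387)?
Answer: -1/1185976 ≈ -8.4319e-7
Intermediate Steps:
1/((-496406 - 1*190183) - 499387) = 1/((-496406 - 190183) - 499387) = 1/(-686589 - 499387) = 1/(-1185976) = -1/1185976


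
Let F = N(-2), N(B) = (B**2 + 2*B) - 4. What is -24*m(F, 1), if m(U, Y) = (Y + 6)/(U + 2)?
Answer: 84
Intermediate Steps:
N(B) = -4 + B**2 + 2*B
F = -4 (F = -4 + (-2)**2 + 2*(-2) = -4 + 4 - 4 = -4)
m(U, Y) = (6 + Y)/(2 + U)
-24*m(F, 1) = -24*(6 + 1)/(2 - 4) = -24*7/(-2) = -(-12)*7 = -24*(-7/2) = 84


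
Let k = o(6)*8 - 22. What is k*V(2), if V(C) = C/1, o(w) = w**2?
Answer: 532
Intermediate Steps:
k = 266 (k = 6**2*8 - 22 = 36*8 - 22 = 288 - 22 = 266)
V(C) = C (V(C) = C*1 = C)
k*V(2) = 266*2 = 532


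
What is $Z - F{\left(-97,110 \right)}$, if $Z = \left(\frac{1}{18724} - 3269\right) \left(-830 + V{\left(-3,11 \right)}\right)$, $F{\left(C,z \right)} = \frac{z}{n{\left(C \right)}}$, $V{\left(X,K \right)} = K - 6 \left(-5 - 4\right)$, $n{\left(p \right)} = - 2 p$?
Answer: $\frac{4541994634955}{1816228} \approx 2.5008 \cdot 10^{6}$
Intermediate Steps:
$V{\left(X,K \right)} = 54 + K$ ($V{\left(X,K \right)} = K - -54 = K + 54 = 54 + K$)
$F{\left(C,z \right)} = - \frac{z}{2 C}$ ($F{\left(C,z \right)} = \frac{z}{\left(-2\right) C} = z \left(- \frac{1}{2 C}\right) = - \frac{z}{2 C}$)
$Z = \frac{46824697575}{18724}$ ($Z = \left(\frac{1}{18724} - 3269\right) \left(-830 + \left(54 + 11\right)\right) = \left(\frac{1}{18724} - 3269\right) \left(-830 + 65\right) = \left(- \frac{61208755}{18724}\right) \left(-765\right) = \frac{46824697575}{18724} \approx 2.5008 \cdot 10^{6}$)
$Z - F{\left(-97,110 \right)} = \frac{46824697575}{18724} - \left(- \frac{1}{2}\right) 110 \frac{1}{-97} = \frac{46824697575}{18724} - \left(- \frac{1}{2}\right) 110 \left(- \frac{1}{97}\right) = \frac{46824697575}{18724} - \frac{55}{97} = \frac{4541994634955}{1816228}$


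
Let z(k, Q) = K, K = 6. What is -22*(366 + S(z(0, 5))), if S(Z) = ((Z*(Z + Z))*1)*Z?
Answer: -17556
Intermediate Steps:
z(k, Q) = 6
S(Z) = 2*Z³ (S(Z) = ((Z*(2*Z))*1)*Z = ((2*Z²)*1)*Z = (2*Z²)*Z = 2*Z³)
-22*(366 + S(z(0, 5))) = -22*(366 + 2*6³) = -22*(366 + 2*216) = -22*(366 + 432) = -22*798 = -17556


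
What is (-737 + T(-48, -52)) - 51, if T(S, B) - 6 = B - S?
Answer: -786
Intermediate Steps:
T(S, B) = 6 + B - S (T(S, B) = 6 + (B - S) = 6 + B - S)
(-737 + T(-48, -52)) - 51 = (-737 + (6 - 52 - 1*(-48))) - 51 = (-737 + (6 - 52 + 48)) - 51 = (-737 + 2) - 51 = -735 - 51 = -786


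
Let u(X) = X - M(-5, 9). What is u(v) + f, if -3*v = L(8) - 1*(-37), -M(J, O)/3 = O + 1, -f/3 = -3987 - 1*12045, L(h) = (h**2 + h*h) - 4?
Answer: 144217/3 ≈ 48072.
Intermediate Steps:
L(h) = -4 + 2*h**2 (L(h) = (h**2 + h**2) - 4 = 2*h**2 - 4 = -4 + 2*h**2)
f = 48096 (f = -3*(-3987 - 1*12045) = -3*(-3987 - 12045) = -3*(-16032) = 48096)
M(J, O) = -3 - 3*O (M(J, O) = -3*(O + 1) = -3*(1 + O) = -3 - 3*O)
v = -161/3 (v = -((-4 + 2*8**2) - 1*(-37))/3 = -((-4 + 2*64) + 37)/3 = -((-4 + 128) + 37)/3 = -(124 + 37)/3 = -1/3*161 = -161/3 ≈ -53.667)
u(X) = 30 + X (u(X) = X - (-3 - 3*9) = X - (-3 - 27) = X - 1*(-30) = X + 30 = 30 + X)
u(v) + f = (30 - 161/3) + 48096 = -71/3 + 48096 = 144217/3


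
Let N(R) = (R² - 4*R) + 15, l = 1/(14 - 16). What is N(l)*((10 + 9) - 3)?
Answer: 276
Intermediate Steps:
l = -½ (l = 1/(-2) = -½ ≈ -0.50000)
N(R) = 15 + R² - 4*R
N(l)*((10 + 9) - 3) = (15 + (-½)² - 4*(-½))*((10 + 9) - 3) = (15 + ¼ + 2)*(19 - 3) = (69/4)*16 = 276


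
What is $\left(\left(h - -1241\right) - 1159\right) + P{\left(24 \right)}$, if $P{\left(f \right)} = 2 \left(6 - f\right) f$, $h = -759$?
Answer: $-1541$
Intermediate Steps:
$P{\left(f \right)} = f \left(12 - 2 f\right)$ ($P{\left(f \right)} = \left(12 - 2 f\right) f = f \left(12 - 2 f\right)$)
$\left(\left(h - -1241\right) - 1159\right) + P{\left(24 \right)} = \left(\left(-759 - -1241\right) - 1159\right) + 2 \cdot 24 \left(6 - 24\right) = \left(\left(-759 + 1241\right) - 1159\right) + 2 \cdot 24 \left(6 - 24\right) = \left(482 - 1159\right) + 2 \cdot 24 \left(-18\right) = -677 - 864 = -1541$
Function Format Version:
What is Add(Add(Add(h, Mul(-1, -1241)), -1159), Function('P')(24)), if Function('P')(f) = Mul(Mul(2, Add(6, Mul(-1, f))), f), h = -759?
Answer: -1541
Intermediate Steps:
Function('P')(f) = Mul(f, Add(12, Mul(-2, f))) (Function('P')(f) = Mul(Add(12, Mul(-2, f)), f) = Mul(f, Add(12, Mul(-2, f))))
Add(Add(Add(h, Mul(-1, -1241)), -1159), Function('P')(24)) = Add(Add(Add(-759, Mul(-1, -1241)), -1159), Mul(2, 24, Add(6, Mul(-1, 24)))) = Add(Add(Add(-759, 1241), -1159), Mul(2, 24, Add(6, -24))) = Add(Add(482, -1159), Mul(2, 24, -18)) = Add(-677, -864) = -1541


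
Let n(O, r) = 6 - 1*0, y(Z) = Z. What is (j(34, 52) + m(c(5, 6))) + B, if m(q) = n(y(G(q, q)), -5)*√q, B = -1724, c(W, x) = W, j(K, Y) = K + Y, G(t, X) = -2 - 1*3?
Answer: -1638 + 6*√5 ≈ -1624.6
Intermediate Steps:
G(t, X) = -5 (G(t, X) = -2 - 3 = -5)
n(O, r) = 6 (n(O, r) = 6 + 0 = 6)
m(q) = 6*√q
(j(34, 52) + m(c(5, 6))) + B = ((34 + 52) + 6*√5) - 1724 = (86 + 6*√5) - 1724 = -1638 + 6*√5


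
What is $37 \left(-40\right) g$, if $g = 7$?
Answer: $-10360$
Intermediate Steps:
$37 \left(-40\right) g = 37 \left(-40\right) 7 = \left(-1480\right) 7 = -10360$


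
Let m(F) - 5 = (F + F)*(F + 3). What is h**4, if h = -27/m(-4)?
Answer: 531441/28561 ≈ 18.607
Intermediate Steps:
m(F) = 5 + 2*F*(3 + F) (m(F) = 5 + (F + F)*(F + 3) = 5 + (2*F)*(3 + F) = 5 + 2*F*(3 + F))
h = -27/13 (h = -27/(5 + 2*(-4)**2 + 6*(-4)) = -27/(5 + 2*16 - 24) = -27/(5 + 32 - 24) = -27/13 ≈ -2.0769)
h**4 = (-27/13)**4 = 531441/28561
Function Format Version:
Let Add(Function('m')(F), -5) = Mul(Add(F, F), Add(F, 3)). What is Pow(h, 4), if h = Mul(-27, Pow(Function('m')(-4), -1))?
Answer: Rational(531441, 28561) ≈ 18.607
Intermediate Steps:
Function('m')(F) = Add(5, Mul(2, F, Add(3, F))) (Function('m')(F) = Add(5, Mul(Add(F, F), Add(F, 3))) = Add(5, Mul(Mul(2, F), Add(3, F))) = Add(5, Mul(2, F, Add(3, F))))
h = Rational(-27, 13) (h = Mul(-27, Pow(Add(5, Mul(2, Pow(-4, 2)), Mul(6, -4)), -1)) = Mul(-27, Pow(Add(5, Mul(2, 16), -24), -1)) = Mul(-27, Pow(Add(5, 32, -24), -1)) = Mul(-27, Pow(13, -1)) = Mul(-27, Rational(1, 13)) = Rational(-27, 13) ≈ -2.0769)
Pow(h, 4) = Pow(Rational(-27, 13), 4) = Rational(531441, 28561)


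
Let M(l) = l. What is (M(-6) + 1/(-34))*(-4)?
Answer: 410/17 ≈ 24.118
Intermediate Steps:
(M(-6) + 1/(-34))*(-4) = (-6 + 1/(-34))*(-4) = (-6 - 1/34)*(-4) = -205/34*(-4) = 410/17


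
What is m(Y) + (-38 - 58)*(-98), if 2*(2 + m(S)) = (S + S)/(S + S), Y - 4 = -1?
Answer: 18813/2 ≈ 9406.5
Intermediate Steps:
Y = 3 (Y = 4 - 1 = 3)
m(S) = -3/2 (m(S) = -2 + ((S + S)/(S + S))/2 = -2 + ((2*S)/((2*S)))/2 = -2 + ((2*S)*(1/(2*S)))/2 = -2 + (½)*1 = -2 + ½ = -3/2)
m(Y) + (-38 - 58)*(-98) = -3/2 + (-38 - 58)*(-98) = -3/2 - 96*(-98) = -3/2 + 9408 = 18813/2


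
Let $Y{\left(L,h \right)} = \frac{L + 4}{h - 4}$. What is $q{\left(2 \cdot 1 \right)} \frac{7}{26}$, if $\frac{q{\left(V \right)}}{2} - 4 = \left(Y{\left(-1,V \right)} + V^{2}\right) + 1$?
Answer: $\frac{105}{26} \approx 4.0385$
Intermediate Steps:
$Y{\left(L,h \right)} = \frac{4 + L}{-4 + h}$
$q{\left(V \right)} = 10 + 2 V^{2} + \frac{6}{-4 + V}$ ($q{\left(V \right)} = 8 + 2 \left(\left(\frac{4 - 1}{-4 + V} + V^{2}\right) + 1\right) = 8 + 2 \left(\left(\frac{1}{-4 + V} 3 + V^{2}\right) + 1\right) = 8 + 2 \left(\left(\frac{3}{-4 + V} + V^{2}\right) + 1\right) = 8 + 2 \left(\left(V^{2} + \frac{3}{-4 + V}\right) + 1\right) = 8 + 2 \left(1 + V^{2} + \frac{3}{-4 + V}\right) = 8 + \left(2 + 2 V^{2} + \frac{6}{-4 + V}\right) = 10 + 2 V^{2} + \frac{6}{-4 + V}$)
$q{\left(2 \cdot 1 \right)} \frac{7}{26} = \frac{2 \left(3 + \left(-4 + 2 \cdot 1\right) \left(5 + \left(2 \cdot 1\right)^{2}\right)\right)}{-4 + 2 \cdot 1} \cdot \frac{7}{26} = \frac{2 \left(3 + \left(-4 + 2\right) \left(5 + 2^{2}\right)\right)}{-4 + 2} \cdot 7 \cdot \frac{1}{26} = \frac{2 \left(3 - 2 \left(5 + 4\right)\right)}{-2} \cdot \frac{7}{26} = 2 \left(- \frac{1}{2}\right) \left(3 - 18\right) \frac{7}{26} = 2 \left(- \frac{1}{2}\right) \left(-15\right) \frac{7}{26} = 15 \cdot \frac{7}{26} = \frac{105}{26}$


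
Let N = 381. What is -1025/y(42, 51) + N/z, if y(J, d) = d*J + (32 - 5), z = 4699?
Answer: -31418/80253 ≈ -0.39149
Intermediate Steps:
y(J, d) = 27 + J*d (y(J, d) = J*d + 27 = 27 + J*d)
-1025/y(42, 51) + N/z = -1025/(27 + 42*51) + 381/4699 = -1025/(27 + 2142) + 381*(1/4699) = -1025/2169 + 3/37 = -31418/80253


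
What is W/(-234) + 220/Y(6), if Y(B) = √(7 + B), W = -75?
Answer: 25/78 + 220*√13/13 ≈ 61.338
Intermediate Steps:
W/(-234) + 220/Y(6) = -75/(-234) + 220/(√(7 + 6)) = -75*(-1/234) + 220/(√13) = 25/78 + 220*(√13/13) = 25/78 + 220*√13/13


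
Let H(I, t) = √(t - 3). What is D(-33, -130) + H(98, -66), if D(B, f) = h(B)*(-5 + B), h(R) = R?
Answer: 1254 + I*√69 ≈ 1254.0 + 8.3066*I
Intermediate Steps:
H(I, t) = √(-3 + t)
D(B, f) = B*(-5 + B)
D(-33, -130) + H(98, -66) = -33*(-5 - 33) + √(-3 - 66) = -33*(-38) + √(-69) = 1254 + I*√69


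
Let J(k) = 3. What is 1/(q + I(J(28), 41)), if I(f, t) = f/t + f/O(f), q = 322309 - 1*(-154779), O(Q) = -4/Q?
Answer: 164/78242075 ≈ 2.0961e-6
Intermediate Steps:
q = 477088 (q = 322309 + 154779 = 477088)
I(f, t) = -f²/4 + f/t (I(f, t) = f/t + f/((-4/f)) = f/t + f*(-f/4) = f/t - f²/4 = -f²/4 + f/t)
1/(q + I(J(28), 41)) = 1/(477088 + (-¼*3² + 3/41)) = 1/(477088 + (-¼*9 + 3*(1/41))) = 1/(477088 + (-9/4 + 3/41)) = 1/(477088 - 357/164) = 1/(78242075/164) = 164/78242075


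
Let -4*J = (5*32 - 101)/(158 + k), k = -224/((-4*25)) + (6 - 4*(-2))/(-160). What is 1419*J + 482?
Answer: 22505302/64061 ≈ 351.31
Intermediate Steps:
k = 861/400 (k = -224/(-100) + (6 + 8)*(-1/160) = -224*(-1/100) + 14*(-1/160) = 56/25 - 7/80 = 861/400 ≈ 2.1525)
J = -5900/64061 (J = -(5*32 - 101)/(4*(158 + 861/400)) = -(160 - 101)/(4*64061/400) = -59*400/(4*64061) = -1/4*23600/64061 = -5900/64061 ≈ -0.092100)
1419*J + 482 = 1419*(-5900/64061) + 482 = -8372100/64061 + 482 = 22505302/64061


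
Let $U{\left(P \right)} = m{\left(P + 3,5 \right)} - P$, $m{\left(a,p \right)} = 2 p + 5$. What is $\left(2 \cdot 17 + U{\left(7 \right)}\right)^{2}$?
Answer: $1764$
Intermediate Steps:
$m{\left(a,p \right)} = 5 + 2 p$
$U{\left(P \right)} = 15 - P$ ($U{\left(P \right)} = \left(5 + 2 \cdot 5\right) - P = \left(5 + 10\right) - P = 15 - P$)
$\left(2 \cdot 17 + U{\left(7 \right)}\right)^{2} = \left(2 \cdot 17 + \left(15 - 7\right)\right)^{2} = \left(34 + \left(15 - 7\right)\right)^{2} = \left(34 + 8\right)^{2} = 42^{2} = 1764$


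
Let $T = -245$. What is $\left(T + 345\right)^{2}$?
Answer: $10000$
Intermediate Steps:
$\left(T + 345\right)^{2} = \left(-245 + 345\right)^{2} = 100^{2} = 10000$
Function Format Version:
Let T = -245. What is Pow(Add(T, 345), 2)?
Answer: 10000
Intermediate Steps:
Pow(Add(T, 345), 2) = Pow(Add(-245, 345), 2) = Pow(100, 2) = 10000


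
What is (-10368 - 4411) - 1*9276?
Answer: -24055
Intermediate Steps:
(-10368 - 4411) - 1*9276 = -14779 - 9276 = -24055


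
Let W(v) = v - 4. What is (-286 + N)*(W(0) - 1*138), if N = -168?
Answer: 64468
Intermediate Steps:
W(v) = -4 + v
(-286 + N)*(W(0) - 1*138) = (-286 - 168)*((-4 + 0) - 1*138) = -454*(-4 - 138) = -454*(-142) = 64468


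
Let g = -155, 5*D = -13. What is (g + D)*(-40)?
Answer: 6304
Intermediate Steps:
D = -13/5 (D = (⅕)*(-13) = -13/5 ≈ -2.6000)
(g + D)*(-40) = (-155 - 13/5)*(-40) = -788/5*(-40) = 6304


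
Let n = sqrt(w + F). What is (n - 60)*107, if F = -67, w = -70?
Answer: -6420 + 107*I*sqrt(137) ≈ -6420.0 + 1252.4*I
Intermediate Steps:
n = I*sqrt(137) (n = sqrt(-70 - 67) = sqrt(-137) = I*sqrt(137) ≈ 11.705*I)
(n - 60)*107 = (I*sqrt(137) - 60)*107 = (-60 + I*sqrt(137))*107 = -6420 + 107*I*sqrt(137)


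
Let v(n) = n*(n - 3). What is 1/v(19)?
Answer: 1/304 ≈ 0.0032895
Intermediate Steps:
v(n) = n*(-3 + n)
1/v(19) = 1/(19*(-3 + 19)) = 1/(19*16) = 1/304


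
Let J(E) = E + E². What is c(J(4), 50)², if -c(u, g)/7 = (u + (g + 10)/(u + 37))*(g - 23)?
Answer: 5715360000/361 ≈ 1.5832e+7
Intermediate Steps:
c(u, g) = -7*(-23 + g)*(u + (10 + g)/(37 + u)) (c(u, g) = -7*(u + (g + 10)/(u + 37))*(g - 23) = -7*(u + (10 + g)/(37 + u))*(-23 + g) = -7*(-23 + g)*(u + (10 + g)/(37 + u)))
c(J(4), 50)² = (7*(230 - 1*50² + 13*50 + 23*(4*(1 + 4))² + 851*(4*(1 + 4)) - 1*50*(4*(1 + 4))² - 37*50*4*(1 + 4))/(37 + 4*(1 + 4)))² = (7*(230 - 1*2500 + 650 + 23*(4*5)² + 851*(4*5) - 1*50*(4*5)² - 37*50*4*5)/(37 + 4*5))² = (7*(230 - 2500 + 650 + 23*20² + 851*20 - 1*50*20² - 37*50*20)/(37 + 20))² = (7*(230 - 2500 + 650 + 23*400 + 17020 - 1*50*400 - 37000)/57)² = (7*(1/57)*(230 - 2500 + 650 + 9200 + 17020 - 20000 - 37000))² = (7*(1/57)*(-32400))² = (-75600/19)² = 5715360000/361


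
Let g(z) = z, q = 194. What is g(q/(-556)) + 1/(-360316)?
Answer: -17475465/50083924 ≈ -0.34892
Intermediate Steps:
g(q/(-556)) + 1/(-360316) = 194/(-556) + 1/(-360316) = 194*(-1/556) - 1/360316 = -97/278 - 1/360316 = -17475465/50083924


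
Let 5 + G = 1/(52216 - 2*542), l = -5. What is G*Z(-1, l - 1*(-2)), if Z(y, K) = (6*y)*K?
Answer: -766977/8522 ≈ -90.000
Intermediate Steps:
Z(y, K) = 6*K*y
G = -255659/51132 (G = -5 + 1/(52216 - 2*542) = -5 + 1/(52216 - 1084) = -5 + 1/51132 = -255659/51132 ≈ -5.0000)
G*Z(-1, l - 1*(-2)) = -255659*(-5 - 1*(-2))*(-1)/8522 = -255659*(-5 + 2)*(-1)/8522 = -255659*(-3)*(-1)/8522 = -255659/51132*18 = -766977/8522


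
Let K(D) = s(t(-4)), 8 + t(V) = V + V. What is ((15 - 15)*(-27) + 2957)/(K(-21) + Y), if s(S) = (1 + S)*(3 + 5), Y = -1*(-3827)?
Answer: 2957/3707 ≈ 0.79768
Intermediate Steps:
t(V) = -8 + 2*V (t(V) = -8 + (V + V) = -8 + 2*V)
Y = 3827
s(S) = 8 + 8*S (s(S) = (1 + S)*8 = 8 + 8*S)
K(D) = -120 (K(D) = 8 + 8*(-8 + 2*(-4)) = 8 + 8*(-8 - 8) = 8 + 8*(-16) = 8 - 128 = -120)
((15 - 15)*(-27) + 2957)/(K(-21) + Y) = ((15 - 15)*(-27) + 2957)/(-120 + 3827) = (0*(-27) + 2957)/3707 = (0 + 2957)*(1/3707) = 2957*(1/3707) = 2957/3707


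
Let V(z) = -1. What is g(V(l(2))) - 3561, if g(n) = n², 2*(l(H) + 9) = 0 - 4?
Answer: -3560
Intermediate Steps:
l(H) = -11 (l(H) = -9 + (0 - 4)/2 = -9 + (½)*(-4) = -9 - 2 = -11)
g(V(l(2))) - 3561 = (-1)² - 3561 = 1 - 3561 = -3560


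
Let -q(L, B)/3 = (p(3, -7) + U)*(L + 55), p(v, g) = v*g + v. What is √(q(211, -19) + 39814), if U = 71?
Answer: 4*I*√155 ≈ 49.8*I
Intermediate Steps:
p(v, g) = v + g*v (p(v, g) = g*v + v = v + g*v)
q(L, B) = -8745 - 159*L (q(L, B) = -3*(3*(1 - 7) + 71)*(L + 55) = -3*(3*(-6) + 71)*(55 + L) = -3*(-18 + 71)*(55 + L) = -159*(55 + L) = -3*(2915 + 53*L) = -8745 - 159*L)
√(q(211, -19) + 39814) = √((-8745 - 159*211) + 39814) = √((-8745 - 33549) + 39814) = √(-42294 + 39814) = √(-2480) = 4*I*√155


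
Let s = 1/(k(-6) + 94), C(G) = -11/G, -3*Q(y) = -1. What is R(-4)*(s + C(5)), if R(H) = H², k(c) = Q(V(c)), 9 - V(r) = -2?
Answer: -49568/1415 ≈ -35.030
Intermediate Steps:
V(r) = 11 (V(r) = 9 - 1*(-2) = 9 + 2 = 11)
Q(y) = ⅓ (Q(y) = -⅓*(-1) = ⅓)
k(c) = ⅓
s = 3/283 (s = 1/(⅓ + 94) = 1/(283/3) = 3/283 ≈ 0.010601)
R(-4)*(s + C(5)) = (-4)²*(3/283 - 11/5) = 16*(3/283 - 11*⅕) = 16*(3/283 - 11/5) = 16*(-3098/1415) = -49568/1415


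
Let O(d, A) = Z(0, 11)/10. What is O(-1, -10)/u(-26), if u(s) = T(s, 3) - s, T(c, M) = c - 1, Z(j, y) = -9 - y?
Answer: 2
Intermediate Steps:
T(c, M) = -1 + c
O(d, A) = -2 (O(d, A) = (-9 - 1*11)/10 = (-9 - 11)*(⅒) = -20*⅒ = -2)
u(s) = -1 (u(s) = (-1 + s) - s = -1)
O(-1, -10)/u(-26) = -2/(-1) = -2*(-1) = 2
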